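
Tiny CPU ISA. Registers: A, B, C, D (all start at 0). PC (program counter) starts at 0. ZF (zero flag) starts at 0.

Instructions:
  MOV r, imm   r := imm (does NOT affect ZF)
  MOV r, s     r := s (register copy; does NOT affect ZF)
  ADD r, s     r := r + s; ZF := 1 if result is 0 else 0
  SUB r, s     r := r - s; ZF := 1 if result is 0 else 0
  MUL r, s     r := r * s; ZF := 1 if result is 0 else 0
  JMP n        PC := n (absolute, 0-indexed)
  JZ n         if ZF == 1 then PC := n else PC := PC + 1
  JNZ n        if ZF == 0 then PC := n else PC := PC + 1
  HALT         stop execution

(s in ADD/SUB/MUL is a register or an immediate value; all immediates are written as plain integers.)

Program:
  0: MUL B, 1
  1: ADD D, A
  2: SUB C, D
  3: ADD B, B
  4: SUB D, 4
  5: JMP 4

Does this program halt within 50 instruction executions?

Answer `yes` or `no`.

Step 1: PC=0 exec 'MUL B, 1'. After: A=0 B=0 C=0 D=0 ZF=1 PC=1
Step 2: PC=1 exec 'ADD D, A'. After: A=0 B=0 C=0 D=0 ZF=1 PC=2
Step 3: PC=2 exec 'SUB C, D'. After: A=0 B=0 C=0 D=0 ZF=1 PC=3
Step 4: PC=3 exec 'ADD B, B'. After: A=0 B=0 C=0 D=0 ZF=1 PC=4
Step 5: PC=4 exec 'SUB D, 4'. After: A=0 B=0 C=0 D=-4 ZF=0 PC=5
Step 6: PC=5 exec 'JMP 4'. After: A=0 B=0 C=0 D=-4 ZF=0 PC=4
Step 7: PC=4 exec 'SUB D, 4'. After: A=0 B=0 C=0 D=-8 ZF=0 PC=5
Step 8: PC=5 exec 'JMP 4'. After: A=0 B=0 C=0 D=-8 ZF=0 PC=4
Step 9: PC=4 exec 'SUB D, 4'. After: A=0 B=0 C=0 D=-12 ZF=0 PC=5
Step 10: PC=5 exec 'JMP 4'. After: A=0 B=0 C=0 D=-12 ZF=0 PC=4
Step 11: PC=4 exec 'SUB D, 4'. After: A=0 B=0 C=0 D=-16 ZF=0 PC=5
Step 12: PC=5 exec 'JMP 4'. After: A=0 B=0 C=0 D=-16 ZF=0 PC=4
Step 13: PC=4 exec 'SUB D, 4'. After: A=0 B=0 C=0 D=-20 ZF=0 PC=5
Step 14: PC=5 exec 'JMP 4'. After: A=0 B=0 C=0 D=-20 ZF=0 PC=4
Step 15: PC=4 exec 'SUB D, 4'. After: A=0 B=0 C=0 D=-24 ZF=0 PC=5
After 50 steps: not halted. PC revisits the same instructions with no path to HALT; will never halt.

Answer: no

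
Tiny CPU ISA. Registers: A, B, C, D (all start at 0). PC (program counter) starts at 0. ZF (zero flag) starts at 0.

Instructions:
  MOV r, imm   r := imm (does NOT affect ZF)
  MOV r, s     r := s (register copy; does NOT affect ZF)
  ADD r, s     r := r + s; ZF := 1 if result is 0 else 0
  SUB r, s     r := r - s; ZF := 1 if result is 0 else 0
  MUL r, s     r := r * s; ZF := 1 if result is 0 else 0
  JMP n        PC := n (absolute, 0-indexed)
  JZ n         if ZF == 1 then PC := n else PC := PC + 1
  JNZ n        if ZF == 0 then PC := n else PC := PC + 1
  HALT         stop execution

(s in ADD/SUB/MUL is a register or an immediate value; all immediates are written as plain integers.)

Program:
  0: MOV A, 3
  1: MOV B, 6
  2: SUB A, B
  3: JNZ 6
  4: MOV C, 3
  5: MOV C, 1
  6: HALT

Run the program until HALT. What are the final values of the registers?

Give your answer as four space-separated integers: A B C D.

Step 1: PC=0 exec 'MOV A, 3'. After: A=3 B=0 C=0 D=0 ZF=0 PC=1
Step 2: PC=1 exec 'MOV B, 6'. After: A=3 B=6 C=0 D=0 ZF=0 PC=2
Step 3: PC=2 exec 'SUB A, B'. After: A=-3 B=6 C=0 D=0 ZF=0 PC=3
Step 4: PC=3 exec 'JNZ 6'. After: A=-3 B=6 C=0 D=0 ZF=0 PC=6
Step 5: PC=6 exec 'HALT'. After: A=-3 B=6 C=0 D=0 ZF=0 PC=6 HALTED

Answer: -3 6 0 0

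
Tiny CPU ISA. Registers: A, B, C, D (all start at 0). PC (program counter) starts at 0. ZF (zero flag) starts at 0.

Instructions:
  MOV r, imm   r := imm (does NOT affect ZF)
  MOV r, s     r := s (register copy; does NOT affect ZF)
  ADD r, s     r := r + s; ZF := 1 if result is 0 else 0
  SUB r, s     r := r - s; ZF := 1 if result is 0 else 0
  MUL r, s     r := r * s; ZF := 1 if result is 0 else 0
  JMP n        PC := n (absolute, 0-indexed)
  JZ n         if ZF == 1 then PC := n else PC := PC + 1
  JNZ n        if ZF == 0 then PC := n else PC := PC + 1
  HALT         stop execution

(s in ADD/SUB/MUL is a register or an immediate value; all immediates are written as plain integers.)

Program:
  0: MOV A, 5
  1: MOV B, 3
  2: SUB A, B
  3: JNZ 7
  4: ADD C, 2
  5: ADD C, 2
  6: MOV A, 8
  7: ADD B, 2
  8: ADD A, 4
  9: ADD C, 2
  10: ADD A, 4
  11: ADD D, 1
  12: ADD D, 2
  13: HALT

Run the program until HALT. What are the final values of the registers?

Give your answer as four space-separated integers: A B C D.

Step 1: PC=0 exec 'MOV A, 5'. After: A=5 B=0 C=0 D=0 ZF=0 PC=1
Step 2: PC=1 exec 'MOV B, 3'. After: A=5 B=3 C=0 D=0 ZF=0 PC=2
Step 3: PC=2 exec 'SUB A, B'. After: A=2 B=3 C=0 D=0 ZF=0 PC=3
Step 4: PC=3 exec 'JNZ 7'. After: A=2 B=3 C=0 D=0 ZF=0 PC=7
Step 5: PC=7 exec 'ADD B, 2'. After: A=2 B=5 C=0 D=0 ZF=0 PC=8
Step 6: PC=8 exec 'ADD A, 4'. After: A=6 B=5 C=0 D=0 ZF=0 PC=9
Step 7: PC=9 exec 'ADD C, 2'. After: A=6 B=5 C=2 D=0 ZF=0 PC=10
Step 8: PC=10 exec 'ADD A, 4'. After: A=10 B=5 C=2 D=0 ZF=0 PC=11
Step 9: PC=11 exec 'ADD D, 1'. After: A=10 B=5 C=2 D=1 ZF=0 PC=12
Step 10: PC=12 exec 'ADD D, 2'. After: A=10 B=5 C=2 D=3 ZF=0 PC=13
Step 11: PC=13 exec 'HALT'. After: A=10 B=5 C=2 D=3 ZF=0 PC=13 HALTED

Answer: 10 5 2 3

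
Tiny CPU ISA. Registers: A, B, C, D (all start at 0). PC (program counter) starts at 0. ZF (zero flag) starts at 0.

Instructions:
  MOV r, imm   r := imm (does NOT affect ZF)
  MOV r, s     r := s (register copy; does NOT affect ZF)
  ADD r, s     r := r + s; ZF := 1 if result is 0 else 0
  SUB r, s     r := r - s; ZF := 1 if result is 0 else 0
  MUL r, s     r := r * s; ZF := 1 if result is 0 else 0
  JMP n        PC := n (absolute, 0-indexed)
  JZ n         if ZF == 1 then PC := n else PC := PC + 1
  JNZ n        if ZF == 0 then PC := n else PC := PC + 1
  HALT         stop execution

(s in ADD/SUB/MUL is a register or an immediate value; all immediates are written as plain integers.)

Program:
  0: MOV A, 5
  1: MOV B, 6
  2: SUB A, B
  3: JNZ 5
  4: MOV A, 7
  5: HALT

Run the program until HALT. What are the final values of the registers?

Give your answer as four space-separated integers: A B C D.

Answer: -1 6 0 0

Derivation:
Step 1: PC=0 exec 'MOV A, 5'. After: A=5 B=0 C=0 D=0 ZF=0 PC=1
Step 2: PC=1 exec 'MOV B, 6'. After: A=5 B=6 C=0 D=0 ZF=0 PC=2
Step 3: PC=2 exec 'SUB A, B'. After: A=-1 B=6 C=0 D=0 ZF=0 PC=3
Step 4: PC=3 exec 'JNZ 5'. After: A=-1 B=6 C=0 D=0 ZF=0 PC=5
Step 5: PC=5 exec 'HALT'. After: A=-1 B=6 C=0 D=0 ZF=0 PC=5 HALTED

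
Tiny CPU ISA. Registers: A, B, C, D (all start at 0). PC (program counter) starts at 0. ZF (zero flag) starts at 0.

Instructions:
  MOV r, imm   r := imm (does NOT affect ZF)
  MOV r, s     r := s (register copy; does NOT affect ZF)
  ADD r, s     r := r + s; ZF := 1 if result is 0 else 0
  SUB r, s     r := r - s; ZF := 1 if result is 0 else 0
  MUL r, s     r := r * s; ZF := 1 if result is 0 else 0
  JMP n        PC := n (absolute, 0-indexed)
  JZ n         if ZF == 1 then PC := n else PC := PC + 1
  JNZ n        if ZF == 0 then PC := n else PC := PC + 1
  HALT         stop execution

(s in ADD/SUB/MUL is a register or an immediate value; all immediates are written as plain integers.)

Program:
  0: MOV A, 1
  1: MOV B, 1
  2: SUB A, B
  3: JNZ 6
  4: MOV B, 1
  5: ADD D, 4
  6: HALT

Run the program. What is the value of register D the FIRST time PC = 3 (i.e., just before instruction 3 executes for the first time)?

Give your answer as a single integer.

Step 1: PC=0 exec 'MOV A, 1'. After: A=1 B=0 C=0 D=0 ZF=0 PC=1
Step 2: PC=1 exec 'MOV B, 1'. After: A=1 B=1 C=0 D=0 ZF=0 PC=2
Step 3: PC=2 exec 'SUB A, B'. After: A=0 B=1 C=0 D=0 ZF=1 PC=3
First time PC=3: D=0

0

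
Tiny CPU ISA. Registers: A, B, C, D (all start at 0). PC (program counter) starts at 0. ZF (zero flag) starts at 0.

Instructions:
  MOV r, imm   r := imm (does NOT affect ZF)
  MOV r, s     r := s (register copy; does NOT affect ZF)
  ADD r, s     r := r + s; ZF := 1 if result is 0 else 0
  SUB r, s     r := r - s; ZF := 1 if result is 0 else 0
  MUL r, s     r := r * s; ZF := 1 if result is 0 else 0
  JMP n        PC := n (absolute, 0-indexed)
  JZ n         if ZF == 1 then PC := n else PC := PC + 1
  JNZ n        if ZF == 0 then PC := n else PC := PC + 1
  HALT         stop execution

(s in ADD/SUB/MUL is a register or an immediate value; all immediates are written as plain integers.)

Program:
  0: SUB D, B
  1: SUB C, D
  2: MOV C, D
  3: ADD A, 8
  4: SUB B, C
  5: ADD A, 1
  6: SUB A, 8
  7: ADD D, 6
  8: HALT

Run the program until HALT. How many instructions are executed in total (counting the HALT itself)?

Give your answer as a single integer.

Answer: 9

Derivation:
Step 1: PC=0 exec 'SUB D, B'. After: A=0 B=0 C=0 D=0 ZF=1 PC=1
Step 2: PC=1 exec 'SUB C, D'. After: A=0 B=0 C=0 D=0 ZF=1 PC=2
Step 3: PC=2 exec 'MOV C, D'. After: A=0 B=0 C=0 D=0 ZF=1 PC=3
Step 4: PC=3 exec 'ADD A, 8'. After: A=8 B=0 C=0 D=0 ZF=0 PC=4
Step 5: PC=4 exec 'SUB B, C'. After: A=8 B=0 C=0 D=0 ZF=1 PC=5
Step 6: PC=5 exec 'ADD A, 1'. After: A=9 B=0 C=0 D=0 ZF=0 PC=6
Step 7: PC=6 exec 'SUB A, 8'. After: A=1 B=0 C=0 D=0 ZF=0 PC=7
Step 8: PC=7 exec 'ADD D, 6'. After: A=1 B=0 C=0 D=6 ZF=0 PC=8
Step 9: PC=8 exec 'HALT'. After: A=1 B=0 C=0 D=6 ZF=0 PC=8 HALTED
Total instructions executed: 9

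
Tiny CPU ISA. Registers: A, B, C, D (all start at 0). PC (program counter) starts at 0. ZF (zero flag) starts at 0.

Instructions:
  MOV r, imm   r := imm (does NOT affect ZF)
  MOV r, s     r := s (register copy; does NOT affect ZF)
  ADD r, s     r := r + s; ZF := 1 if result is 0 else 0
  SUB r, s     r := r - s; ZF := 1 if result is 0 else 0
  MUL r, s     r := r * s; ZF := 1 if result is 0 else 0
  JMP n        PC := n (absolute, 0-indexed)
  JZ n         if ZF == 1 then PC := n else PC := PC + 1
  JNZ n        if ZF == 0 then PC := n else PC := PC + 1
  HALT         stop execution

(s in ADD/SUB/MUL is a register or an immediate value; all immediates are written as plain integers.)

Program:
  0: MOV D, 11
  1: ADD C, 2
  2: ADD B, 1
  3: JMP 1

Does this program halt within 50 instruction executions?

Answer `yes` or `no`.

Step 1: PC=0 exec 'MOV D, 11'. After: A=0 B=0 C=0 D=11 ZF=0 PC=1
Step 2: PC=1 exec 'ADD C, 2'. After: A=0 B=0 C=2 D=11 ZF=0 PC=2
Step 3: PC=2 exec 'ADD B, 1'. After: A=0 B=1 C=2 D=11 ZF=0 PC=3
Step 4: PC=3 exec 'JMP 1'. After: A=0 B=1 C=2 D=11 ZF=0 PC=1
Step 5: PC=1 exec 'ADD C, 2'. After: A=0 B=1 C=4 D=11 ZF=0 PC=2
Step 6: PC=2 exec 'ADD B, 1'. After: A=0 B=2 C=4 D=11 ZF=0 PC=3
Step 7: PC=3 exec 'JMP 1'. After: A=0 B=2 C=4 D=11 ZF=0 PC=1
Step 8: PC=1 exec 'ADD C, 2'. After: A=0 B=2 C=6 D=11 ZF=0 PC=2
Step 9: PC=2 exec 'ADD B, 1'. After: A=0 B=3 C=6 D=11 ZF=0 PC=3
Step 10: PC=3 exec 'JMP 1'. After: A=0 B=3 C=6 D=11 ZF=0 PC=1
Step 11: PC=1 exec 'ADD C, 2'. After: A=0 B=3 C=8 D=11 ZF=0 PC=2
Step 12: PC=2 exec 'ADD B, 1'. After: A=0 B=4 C=8 D=11 ZF=0 PC=3
Step 13: PC=3 exec 'JMP 1'. After: A=0 B=4 C=8 D=11 ZF=0 PC=1
Step 14: PC=1 exec 'ADD C, 2'. After: A=0 B=4 C=10 D=11 ZF=0 PC=2
Step 15: PC=2 exec 'ADD B, 1'. After: A=0 B=5 C=10 D=11 ZF=0 PC=3
After 50 steps: not halted. PC revisits the same instructions with no path to HALT; will never halt.

Answer: no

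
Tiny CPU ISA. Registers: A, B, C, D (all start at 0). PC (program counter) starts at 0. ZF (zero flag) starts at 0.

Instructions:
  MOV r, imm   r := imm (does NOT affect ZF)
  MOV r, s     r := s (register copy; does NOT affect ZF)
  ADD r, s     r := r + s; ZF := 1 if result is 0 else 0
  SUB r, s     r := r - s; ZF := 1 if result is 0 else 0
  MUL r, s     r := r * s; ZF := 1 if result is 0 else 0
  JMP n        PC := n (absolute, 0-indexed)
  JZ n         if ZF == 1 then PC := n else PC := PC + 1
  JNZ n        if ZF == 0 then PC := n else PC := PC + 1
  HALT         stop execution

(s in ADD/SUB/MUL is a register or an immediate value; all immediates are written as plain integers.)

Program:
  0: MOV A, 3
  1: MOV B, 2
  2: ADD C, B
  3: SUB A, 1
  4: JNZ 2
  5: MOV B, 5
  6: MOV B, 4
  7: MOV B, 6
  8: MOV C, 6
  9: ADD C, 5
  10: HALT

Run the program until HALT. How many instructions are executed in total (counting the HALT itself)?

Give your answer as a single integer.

Step 1: PC=0 exec 'MOV A, 3'. After: A=3 B=0 C=0 D=0 ZF=0 PC=1
Step 2: PC=1 exec 'MOV B, 2'. After: A=3 B=2 C=0 D=0 ZF=0 PC=2
Step 3: PC=2 exec 'ADD C, B'. After: A=3 B=2 C=2 D=0 ZF=0 PC=3
Step 4: PC=3 exec 'SUB A, 1'. After: A=2 B=2 C=2 D=0 ZF=0 PC=4
Step 5: PC=4 exec 'JNZ 2'. After: A=2 B=2 C=2 D=0 ZF=0 PC=2
Step 6: PC=2 exec 'ADD C, B'. After: A=2 B=2 C=4 D=0 ZF=0 PC=3
Step 7: PC=3 exec 'SUB A, 1'. After: A=1 B=2 C=4 D=0 ZF=0 PC=4
Step 8: PC=4 exec 'JNZ 2'. After: A=1 B=2 C=4 D=0 ZF=0 PC=2
Step 9: PC=2 exec 'ADD C, B'. After: A=1 B=2 C=6 D=0 ZF=0 PC=3
Step 10: PC=3 exec 'SUB A, 1'. After: A=0 B=2 C=6 D=0 ZF=1 PC=4
Step 11: PC=4 exec 'JNZ 2'. After: A=0 B=2 C=6 D=0 ZF=1 PC=5
Step 12: PC=5 exec 'MOV B, 5'. After: A=0 B=5 C=6 D=0 ZF=1 PC=6
Step 13: PC=6 exec 'MOV B, 4'. After: A=0 B=4 C=6 D=0 ZF=1 PC=7
Step 14: PC=7 exec 'MOV B, 6'. After: A=0 B=6 C=6 D=0 ZF=1 PC=8
Step 15: PC=8 exec 'MOV C, 6'. After: A=0 B=6 C=6 D=0 ZF=1 PC=9
Step 16: PC=9 exec 'ADD C, 5'. After: A=0 B=6 C=11 D=0 ZF=0 PC=10
Step 17: PC=10 exec 'HALT'. After: A=0 B=6 C=11 D=0 ZF=0 PC=10 HALTED
Total instructions executed: 17

Answer: 17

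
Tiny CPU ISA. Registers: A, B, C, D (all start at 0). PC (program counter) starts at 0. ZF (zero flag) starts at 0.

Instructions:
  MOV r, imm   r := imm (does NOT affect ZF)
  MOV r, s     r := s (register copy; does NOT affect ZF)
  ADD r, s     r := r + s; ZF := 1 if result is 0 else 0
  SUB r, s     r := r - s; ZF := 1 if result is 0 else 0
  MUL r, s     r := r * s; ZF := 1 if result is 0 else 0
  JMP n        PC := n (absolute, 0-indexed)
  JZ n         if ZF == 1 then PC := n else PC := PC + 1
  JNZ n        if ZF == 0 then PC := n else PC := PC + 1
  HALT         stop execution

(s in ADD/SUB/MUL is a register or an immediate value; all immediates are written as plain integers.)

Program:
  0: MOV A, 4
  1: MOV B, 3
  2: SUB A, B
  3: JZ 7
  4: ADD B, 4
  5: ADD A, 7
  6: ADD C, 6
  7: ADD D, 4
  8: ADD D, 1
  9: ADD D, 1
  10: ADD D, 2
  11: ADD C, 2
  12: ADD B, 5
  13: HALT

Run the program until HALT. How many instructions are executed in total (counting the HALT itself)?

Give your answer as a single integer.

Step 1: PC=0 exec 'MOV A, 4'. After: A=4 B=0 C=0 D=0 ZF=0 PC=1
Step 2: PC=1 exec 'MOV B, 3'. After: A=4 B=3 C=0 D=0 ZF=0 PC=2
Step 3: PC=2 exec 'SUB A, B'. After: A=1 B=3 C=0 D=0 ZF=0 PC=3
Step 4: PC=3 exec 'JZ 7'. After: A=1 B=3 C=0 D=0 ZF=0 PC=4
Step 5: PC=4 exec 'ADD B, 4'. After: A=1 B=7 C=0 D=0 ZF=0 PC=5
Step 6: PC=5 exec 'ADD A, 7'. After: A=8 B=7 C=0 D=0 ZF=0 PC=6
Step 7: PC=6 exec 'ADD C, 6'. After: A=8 B=7 C=6 D=0 ZF=0 PC=7
Step 8: PC=7 exec 'ADD D, 4'. After: A=8 B=7 C=6 D=4 ZF=0 PC=8
Step 9: PC=8 exec 'ADD D, 1'. After: A=8 B=7 C=6 D=5 ZF=0 PC=9
Step 10: PC=9 exec 'ADD D, 1'. After: A=8 B=7 C=6 D=6 ZF=0 PC=10
Step 11: PC=10 exec 'ADD D, 2'. After: A=8 B=7 C=6 D=8 ZF=0 PC=11
Step 12: PC=11 exec 'ADD C, 2'. After: A=8 B=7 C=8 D=8 ZF=0 PC=12
Step 13: PC=12 exec 'ADD B, 5'. After: A=8 B=12 C=8 D=8 ZF=0 PC=13
Step 14: PC=13 exec 'HALT'. After: A=8 B=12 C=8 D=8 ZF=0 PC=13 HALTED
Total instructions executed: 14

Answer: 14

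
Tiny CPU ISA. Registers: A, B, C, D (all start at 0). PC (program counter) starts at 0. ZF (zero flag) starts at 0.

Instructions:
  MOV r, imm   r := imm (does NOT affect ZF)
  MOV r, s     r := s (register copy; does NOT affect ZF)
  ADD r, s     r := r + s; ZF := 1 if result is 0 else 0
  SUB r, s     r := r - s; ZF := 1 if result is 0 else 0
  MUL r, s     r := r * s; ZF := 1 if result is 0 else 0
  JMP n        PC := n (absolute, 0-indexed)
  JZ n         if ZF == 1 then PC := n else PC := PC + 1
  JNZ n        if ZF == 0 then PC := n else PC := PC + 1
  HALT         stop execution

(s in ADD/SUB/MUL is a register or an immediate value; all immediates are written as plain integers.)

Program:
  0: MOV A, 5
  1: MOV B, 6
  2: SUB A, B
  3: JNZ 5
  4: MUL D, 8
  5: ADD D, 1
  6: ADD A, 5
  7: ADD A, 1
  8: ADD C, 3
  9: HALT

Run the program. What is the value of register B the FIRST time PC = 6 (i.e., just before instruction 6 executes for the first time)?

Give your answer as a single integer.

Step 1: PC=0 exec 'MOV A, 5'. After: A=5 B=0 C=0 D=0 ZF=0 PC=1
Step 2: PC=1 exec 'MOV B, 6'. After: A=5 B=6 C=0 D=0 ZF=0 PC=2
Step 3: PC=2 exec 'SUB A, B'. After: A=-1 B=6 C=0 D=0 ZF=0 PC=3
Step 4: PC=3 exec 'JNZ 5'. After: A=-1 B=6 C=0 D=0 ZF=0 PC=5
Step 5: PC=5 exec 'ADD D, 1'. After: A=-1 B=6 C=0 D=1 ZF=0 PC=6
First time PC=6: B=6

6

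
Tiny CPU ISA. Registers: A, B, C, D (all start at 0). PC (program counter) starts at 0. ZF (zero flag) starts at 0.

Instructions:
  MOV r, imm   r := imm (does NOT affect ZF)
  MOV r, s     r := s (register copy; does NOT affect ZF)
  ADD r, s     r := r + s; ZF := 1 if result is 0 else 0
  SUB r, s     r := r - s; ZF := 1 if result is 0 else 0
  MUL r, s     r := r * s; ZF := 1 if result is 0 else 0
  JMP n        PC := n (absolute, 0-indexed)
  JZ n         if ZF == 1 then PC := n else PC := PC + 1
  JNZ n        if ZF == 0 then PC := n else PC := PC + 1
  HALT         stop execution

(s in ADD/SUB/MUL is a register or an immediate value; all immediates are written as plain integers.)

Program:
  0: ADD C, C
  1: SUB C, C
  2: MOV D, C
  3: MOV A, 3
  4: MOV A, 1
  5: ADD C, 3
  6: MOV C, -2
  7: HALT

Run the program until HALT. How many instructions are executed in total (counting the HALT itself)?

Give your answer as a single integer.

Step 1: PC=0 exec 'ADD C, C'. After: A=0 B=0 C=0 D=0 ZF=1 PC=1
Step 2: PC=1 exec 'SUB C, C'. After: A=0 B=0 C=0 D=0 ZF=1 PC=2
Step 3: PC=2 exec 'MOV D, C'. After: A=0 B=0 C=0 D=0 ZF=1 PC=3
Step 4: PC=3 exec 'MOV A, 3'. After: A=3 B=0 C=0 D=0 ZF=1 PC=4
Step 5: PC=4 exec 'MOV A, 1'. After: A=1 B=0 C=0 D=0 ZF=1 PC=5
Step 6: PC=5 exec 'ADD C, 3'. After: A=1 B=0 C=3 D=0 ZF=0 PC=6
Step 7: PC=6 exec 'MOV C, -2'. After: A=1 B=0 C=-2 D=0 ZF=0 PC=7
Step 8: PC=7 exec 'HALT'. After: A=1 B=0 C=-2 D=0 ZF=0 PC=7 HALTED
Total instructions executed: 8

Answer: 8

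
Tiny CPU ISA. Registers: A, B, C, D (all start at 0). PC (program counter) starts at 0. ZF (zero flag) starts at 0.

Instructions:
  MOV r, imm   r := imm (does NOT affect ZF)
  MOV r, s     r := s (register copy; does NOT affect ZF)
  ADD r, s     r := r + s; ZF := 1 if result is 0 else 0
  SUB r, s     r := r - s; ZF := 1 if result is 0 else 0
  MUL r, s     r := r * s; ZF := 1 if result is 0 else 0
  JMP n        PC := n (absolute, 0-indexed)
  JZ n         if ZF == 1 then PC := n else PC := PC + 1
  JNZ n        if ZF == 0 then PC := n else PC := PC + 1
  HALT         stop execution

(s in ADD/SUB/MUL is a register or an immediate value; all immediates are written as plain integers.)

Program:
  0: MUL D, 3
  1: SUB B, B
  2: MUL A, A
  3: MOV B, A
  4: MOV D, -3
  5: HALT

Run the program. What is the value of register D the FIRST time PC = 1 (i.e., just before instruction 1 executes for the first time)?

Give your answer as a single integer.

Step 1: PC=0 exec 'MUL D, 3'. After: A=0 B=0 C=0 D=0 ZF=1 PC=1
First time PC=1: D=0

0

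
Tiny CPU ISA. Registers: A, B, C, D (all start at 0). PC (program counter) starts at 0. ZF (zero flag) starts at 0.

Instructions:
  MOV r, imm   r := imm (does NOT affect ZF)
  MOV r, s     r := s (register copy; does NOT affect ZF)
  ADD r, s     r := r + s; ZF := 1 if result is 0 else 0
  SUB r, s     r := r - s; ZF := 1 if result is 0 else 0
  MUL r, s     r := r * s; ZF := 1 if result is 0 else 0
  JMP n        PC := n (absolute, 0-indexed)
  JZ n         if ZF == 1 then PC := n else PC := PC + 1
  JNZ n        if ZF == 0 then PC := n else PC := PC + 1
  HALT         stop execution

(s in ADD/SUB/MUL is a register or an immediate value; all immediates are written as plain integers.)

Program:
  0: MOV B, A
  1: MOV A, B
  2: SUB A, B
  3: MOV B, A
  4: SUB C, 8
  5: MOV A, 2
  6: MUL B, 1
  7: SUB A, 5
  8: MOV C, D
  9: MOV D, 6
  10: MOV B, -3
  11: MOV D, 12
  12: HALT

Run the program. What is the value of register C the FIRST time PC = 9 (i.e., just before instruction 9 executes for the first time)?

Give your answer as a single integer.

Step 1: PC=0 exec 'MOV B, A'. After: A=0 B=0 C=0 D=0 ZF=0 PC=1
Step 2: PC=1 exec 'MOV A, B'. After: A=0 B=0 C=0 D=0 ZF=0 PC=2
Step 3: PC=2 exec 'SUB A, B'. After: A=0 B=0 C=0 D=0 ZF=1 PC=3
Step 4: PC=3 exec 'MOV B, A'. After: A=0 B=0 C=0 D=0 ZF=1 PC=4
Step 5: PC=4 exec 'SUB C, 8'. After: A=0 B=0 C=-8 D=0 ZF=0 PC=5
Step 6: PC=5 exec 'MOV A, 2'. After: A=2 B=0 C=-8 D=0 ZF=0 PC=6
Step 7: PC=6 exec 'MUL B, 1'. After: A=2 B=0 C=-8 D=0 ZF=1 PC=7
Step 8: PC=7 exec 'SUB A, 5'. After: A=-3 B=0 C=-8 D=0 ZF=0 PC=8
Step 9: PC=8 exec 'MOV C, D'. After: A=-3 B=0 C=0 D=0 ZF=0 PC=9
First time PC=9: C=0

0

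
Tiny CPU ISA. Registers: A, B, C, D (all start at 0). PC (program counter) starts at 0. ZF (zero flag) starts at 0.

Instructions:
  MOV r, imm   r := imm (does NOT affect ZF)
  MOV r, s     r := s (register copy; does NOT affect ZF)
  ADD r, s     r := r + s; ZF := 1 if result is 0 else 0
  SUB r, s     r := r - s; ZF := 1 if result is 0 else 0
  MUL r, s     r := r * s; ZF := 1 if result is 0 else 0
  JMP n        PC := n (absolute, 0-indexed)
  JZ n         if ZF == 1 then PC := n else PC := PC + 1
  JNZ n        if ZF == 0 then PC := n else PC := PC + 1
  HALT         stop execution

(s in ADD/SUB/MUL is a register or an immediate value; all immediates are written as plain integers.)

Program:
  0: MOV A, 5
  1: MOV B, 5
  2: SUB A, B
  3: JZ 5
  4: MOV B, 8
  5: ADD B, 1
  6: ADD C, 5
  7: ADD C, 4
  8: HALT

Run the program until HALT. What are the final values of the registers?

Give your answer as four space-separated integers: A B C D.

Answer: 0 6 9 0

Derivation:
Step 1: PC=0 exec 'MOV A, 5'. After: A=5 B=0 C=0 D=0 ZF=0 PC=1
Step 2: PC=1 exec 'MOV B, 5'. After: A=5 B=5 C=0 D=0 ZF=0 PC=2
Step 3: PC=2 exec 'SUB A, B'. After: A=0 B=5 C=0 D=0 ZF=1 PC=3
Step 4: PC=3 exec 'JZ 5'. After: A=0 B=5 C=0 D=0 ZF=1 PC=5
Step 5: PC=5 exec 'ADD B, 1'. After: A=0 B=6 C=0 D=0 ZF=0 PC=6
Step 6: PC=6 exec 'ADD C, 5'. After: A=0 B=6 C=5 D=0 ZF=0 PC=7
Step 7: PC=7 exec 'ADD C, 4'. After: A=0 B=6 C=9 D=0 ZF=0 PC=8
Step 8: PC=8 exec 'HALT'. After: A=0 B=6 C=9 D=0 ZF=0 PC=8 HALTED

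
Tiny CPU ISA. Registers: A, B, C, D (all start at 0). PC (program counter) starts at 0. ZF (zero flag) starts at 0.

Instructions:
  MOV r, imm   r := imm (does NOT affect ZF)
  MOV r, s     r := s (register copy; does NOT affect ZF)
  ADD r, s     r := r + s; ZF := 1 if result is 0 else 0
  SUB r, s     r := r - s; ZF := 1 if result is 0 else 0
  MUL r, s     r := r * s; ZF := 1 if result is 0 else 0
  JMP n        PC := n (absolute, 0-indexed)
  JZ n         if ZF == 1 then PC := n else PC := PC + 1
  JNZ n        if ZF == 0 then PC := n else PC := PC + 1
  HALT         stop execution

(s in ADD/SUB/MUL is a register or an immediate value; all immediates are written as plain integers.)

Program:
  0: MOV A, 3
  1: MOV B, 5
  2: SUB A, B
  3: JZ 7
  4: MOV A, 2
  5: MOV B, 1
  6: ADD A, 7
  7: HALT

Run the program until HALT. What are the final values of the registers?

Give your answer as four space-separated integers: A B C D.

Step 1: PC=0 exec 'MOV A, 3'. After: A=3 B=0 C=0 D=0 ZF=0 PC=1
Step 2: PC=1 exec 'MOV B, 5'. After: A=3 B=5 C=0 D=0 ZF=0 PC=2
Step 3: PC=2 exec 'SUB A, B'. After: A=-2 B=5 C=0 D=0 ZF=0 PC=3
Step 4: PC=3 exec 'JZ 7'. After: A=-2 B=5 C=0 D=0 ZF=0 PC=4
Step 5: PC=4 exec 'MOV A, 2'. After: A=2 B=5 C=0 D=0 ZF=0 PC=5
Step 6: PC=5 exec 'MOV B, 1'. After: A=2 B=1 C=0 D=0 ZF=0 PC=6
Step 7: PC=6 exec 'ADD A, 7'. After: A=9 B=1 C=0 D=0 ZF=0 PC=7
Step 8: PC=7 exec 'HALT'. After: A=9 B=1 C=0 D=0 ZF=0 PC=7 HALTED

Answer: 9 1 0 0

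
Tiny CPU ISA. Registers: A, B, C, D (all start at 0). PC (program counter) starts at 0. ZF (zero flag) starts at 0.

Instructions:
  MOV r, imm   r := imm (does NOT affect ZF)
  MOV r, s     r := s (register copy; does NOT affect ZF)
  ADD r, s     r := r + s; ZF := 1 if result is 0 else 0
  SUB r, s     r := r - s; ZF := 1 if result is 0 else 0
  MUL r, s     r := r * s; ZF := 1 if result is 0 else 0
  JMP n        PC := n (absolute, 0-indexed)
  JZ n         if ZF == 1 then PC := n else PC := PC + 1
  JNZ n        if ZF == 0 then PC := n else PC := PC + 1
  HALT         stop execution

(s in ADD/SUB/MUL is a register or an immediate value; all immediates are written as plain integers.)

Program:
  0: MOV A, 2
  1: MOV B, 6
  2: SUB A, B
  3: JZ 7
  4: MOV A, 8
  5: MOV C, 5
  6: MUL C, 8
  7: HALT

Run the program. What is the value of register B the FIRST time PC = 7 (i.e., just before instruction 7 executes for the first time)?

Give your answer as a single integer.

Step 1: PC=0 exec 'MOV A, 2'. After: A=2 B=0 C=0 D=0 ZF=0 PC=1
Step 2: PC=1 exec 'MOV B, 6'. After: A=2 B=6 C=0 D=0 ZF=0 PC=2
Step 3: PC=2 exec 'SUB A, B'. After: A=-4 B=6 C=0 D=0 ZF=0 PC=3
Step 4: PC=3 exec 'JZ 7'. After: A=-4 B=6 C=0 D=0 ZF=0 PC=4
Step 5: PC=4 exec 'MOV A, 8'. After: A=8 B=6 C=0 D=0 ZF=0 PC=5
Step 6: PC=5 exec 'MOV C, 5'. After: A=8 B=6 C=5 D=0 ZF=0 PC=6
Step 7: PC=6 exec 'MUL C, 8'. After: A=8 B=6 C=40 D=0 ZF=0 PC=7
First time PC=7: B=6

6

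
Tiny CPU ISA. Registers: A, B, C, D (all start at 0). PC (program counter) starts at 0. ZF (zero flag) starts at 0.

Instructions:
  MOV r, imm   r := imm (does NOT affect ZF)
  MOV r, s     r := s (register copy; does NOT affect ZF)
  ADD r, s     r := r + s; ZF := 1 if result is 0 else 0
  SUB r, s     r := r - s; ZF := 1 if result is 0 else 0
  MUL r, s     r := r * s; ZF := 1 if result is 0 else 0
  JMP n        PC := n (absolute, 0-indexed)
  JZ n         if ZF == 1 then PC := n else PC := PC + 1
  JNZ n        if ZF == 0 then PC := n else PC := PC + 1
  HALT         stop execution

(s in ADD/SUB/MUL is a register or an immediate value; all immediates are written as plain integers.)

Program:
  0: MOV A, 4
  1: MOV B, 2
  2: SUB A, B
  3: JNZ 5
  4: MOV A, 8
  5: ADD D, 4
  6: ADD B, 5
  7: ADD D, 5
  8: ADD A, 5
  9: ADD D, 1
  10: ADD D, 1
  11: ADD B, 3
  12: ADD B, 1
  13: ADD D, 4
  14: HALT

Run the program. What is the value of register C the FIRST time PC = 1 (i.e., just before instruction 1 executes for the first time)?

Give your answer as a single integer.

Step 1: PC=0 exec 'MOV A, 4'. After: A=4 B=0 C=0 D=0 ZF=0 PC=1
First time PC=1: C=0

0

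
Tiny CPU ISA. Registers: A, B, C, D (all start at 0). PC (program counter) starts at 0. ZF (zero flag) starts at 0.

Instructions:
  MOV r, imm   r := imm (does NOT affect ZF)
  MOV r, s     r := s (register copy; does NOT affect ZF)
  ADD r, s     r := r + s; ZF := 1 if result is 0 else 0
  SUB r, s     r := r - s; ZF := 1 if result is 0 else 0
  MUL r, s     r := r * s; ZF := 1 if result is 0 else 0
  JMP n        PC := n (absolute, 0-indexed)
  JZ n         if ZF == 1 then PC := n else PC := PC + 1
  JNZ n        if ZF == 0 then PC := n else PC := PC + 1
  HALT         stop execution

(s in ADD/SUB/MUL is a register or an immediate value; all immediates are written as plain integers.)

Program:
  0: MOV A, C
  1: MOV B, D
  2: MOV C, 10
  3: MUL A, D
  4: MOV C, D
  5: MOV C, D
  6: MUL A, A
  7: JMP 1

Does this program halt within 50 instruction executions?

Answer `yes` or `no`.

Answer: no

Derivation:
Step 1: PC=0 exec 'MOV A, C'. After: A=0 B=0 C=0 D=0 ZF=0 PC=1
Step 2: PC=1 exec 'MOV B, D'. After: A=0 B=0 C=0 D=0 ZF=0 PC=2
Step 3: PC=2 exec 'MOV C, 10'. After: A=0 B=0 C=10 D=0 ZF=0 PC=3
Step 4: PC=3 exec 'MUL A, D'. After: A=0 B=0 C=10 D=0 ZF=1 PC=4
Step 5: PC=4 exec 'MOV C, D'. After: A=0 B=0 C=0 D=0 ZF=1 PC=5
Step 6: PC=5 exec 'MOV C, D'. After: A=0 B=0 C=0 D=0 ZF=1 PC=6
Step 7: PC=6 exec 'MUL A, A'. After: A=0 B=0 C=0 D=0 ZF=1 PC=7
Step 8: PC=7 exec 'JMP 1'. After: A=0 B=0 C=0 D=0 ZF=1 PC=1
Step 9: PC=1 exec 'MOV B, D'. After: A=0 B=0 C=0 D=0 ZF=1 PC=2
Step 10: PC=2 exec 'MOV C, 10'. After: A=0 B=0 C=10 D=0 ZF=1 PC=3
Step 11: PC=3 exec 'MUL A, D'. After: A=0 B=0 C=10 D=0 ZF=1 PC=4
State after step 11 equals state after step 4: the program is in a cycle of length 7 and will never halt.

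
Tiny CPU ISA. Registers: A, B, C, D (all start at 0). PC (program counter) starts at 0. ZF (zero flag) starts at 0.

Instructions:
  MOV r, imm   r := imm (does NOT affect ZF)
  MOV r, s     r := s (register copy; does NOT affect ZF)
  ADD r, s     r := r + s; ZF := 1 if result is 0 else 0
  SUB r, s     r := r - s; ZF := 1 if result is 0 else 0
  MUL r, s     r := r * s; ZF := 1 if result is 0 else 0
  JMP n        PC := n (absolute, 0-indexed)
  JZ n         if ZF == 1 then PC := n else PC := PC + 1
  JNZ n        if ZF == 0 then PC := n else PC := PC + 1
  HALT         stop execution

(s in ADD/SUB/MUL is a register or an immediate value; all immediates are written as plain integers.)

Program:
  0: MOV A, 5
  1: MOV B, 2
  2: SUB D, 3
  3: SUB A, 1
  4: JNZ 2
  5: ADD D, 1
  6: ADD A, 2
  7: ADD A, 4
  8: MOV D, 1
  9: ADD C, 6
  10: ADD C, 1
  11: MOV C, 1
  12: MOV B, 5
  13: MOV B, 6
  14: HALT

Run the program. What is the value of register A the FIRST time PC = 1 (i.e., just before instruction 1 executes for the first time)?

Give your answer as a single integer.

Step 1: PC=0 exec 'MOV A, 5'. After: A=5 B=0 C=0 D=0 ZF=0 PC=1
First time PC=1: A=5

5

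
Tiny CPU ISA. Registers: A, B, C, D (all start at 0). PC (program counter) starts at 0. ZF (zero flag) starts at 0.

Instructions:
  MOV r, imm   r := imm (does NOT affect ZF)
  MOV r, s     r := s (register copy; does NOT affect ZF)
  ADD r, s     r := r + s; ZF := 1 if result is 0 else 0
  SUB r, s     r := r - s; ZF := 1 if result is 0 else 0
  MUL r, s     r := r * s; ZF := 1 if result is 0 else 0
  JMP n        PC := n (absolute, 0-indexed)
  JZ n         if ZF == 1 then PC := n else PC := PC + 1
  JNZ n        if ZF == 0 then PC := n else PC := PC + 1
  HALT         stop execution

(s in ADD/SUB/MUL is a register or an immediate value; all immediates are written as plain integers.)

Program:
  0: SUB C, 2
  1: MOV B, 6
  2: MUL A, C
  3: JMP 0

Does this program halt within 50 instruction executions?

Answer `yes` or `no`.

Answer: no

Derivation:
Step 1: PC=0 exec 'SUB C, 2'. After: A=0 B=0 C=-2 D=0 ZF=0 PC=1
Step 2: PC=1 exec 'MOV B, 6'. After: A=0 B=6 C=-2 D=0 ZF=0 PC=2
Step 3: PC=2 exec 'MUL A, C'. After: A=0 B=6 C=-2 D=0 ZF=1 PC=3
Step 4: PC=3 exec 'JMP 0'. After: A=0 B=6 C=-2 D=0 ZF=1 PC=0
Step 5: PC=0 exec 'SUB C, 2'. After: A=0 B=6 C=-4 D=0 ZF=0 PC=1
Step 6: PC=1 exec 'MOV B, 6'. After: A=0 B=6 C=-4 D=0 ZF=0 PC=2
Step 7: PC=2 exec 'MUL A, C'. After: A=0 B=6 C=-4 D=0 ZF=1 PC=3
Step 8: PC=3 exec 'JMP 0'. After: A=0 B=6 C=-4 D=0 ZF=1 PC=0
Step 9: PC=0 exec 'SUB C, 2'. After: A=0 B=6 C=-6 D=0 ZF=0 PC=1
Step 10: PC=1 exec 'MOV B, 6'. After: A=0 B=6 C=-6 D=0 ZF=0 PC=2
Step 11: PC=2 exec 'MUL A, C'. After: A=0 B=6 C=-6 D=0 ZF=1 PC=3
Step 12: PC=3 exec 'JMP 0'. After: A=0 B=6 C=-6 D=0 ZF=1 PC=0
Step 13: PC=0 exec 'SUB C, 2'. After: A=0 B=6 C=-8 D=0 ZF=0 PC=1
Step 14: PC=1 exec 'MOV B, 6'. After: A=0 B=6 C=-8 D=0 ZF=0 PC=2
Step 15: PC=2 exec 'MUL A, C'. After: A=0 B=6 C=-8 D=0 ZF=1 PC=3
After 50 steps: not halted. PC revisits the same instructions with no path to HALT; will never halt.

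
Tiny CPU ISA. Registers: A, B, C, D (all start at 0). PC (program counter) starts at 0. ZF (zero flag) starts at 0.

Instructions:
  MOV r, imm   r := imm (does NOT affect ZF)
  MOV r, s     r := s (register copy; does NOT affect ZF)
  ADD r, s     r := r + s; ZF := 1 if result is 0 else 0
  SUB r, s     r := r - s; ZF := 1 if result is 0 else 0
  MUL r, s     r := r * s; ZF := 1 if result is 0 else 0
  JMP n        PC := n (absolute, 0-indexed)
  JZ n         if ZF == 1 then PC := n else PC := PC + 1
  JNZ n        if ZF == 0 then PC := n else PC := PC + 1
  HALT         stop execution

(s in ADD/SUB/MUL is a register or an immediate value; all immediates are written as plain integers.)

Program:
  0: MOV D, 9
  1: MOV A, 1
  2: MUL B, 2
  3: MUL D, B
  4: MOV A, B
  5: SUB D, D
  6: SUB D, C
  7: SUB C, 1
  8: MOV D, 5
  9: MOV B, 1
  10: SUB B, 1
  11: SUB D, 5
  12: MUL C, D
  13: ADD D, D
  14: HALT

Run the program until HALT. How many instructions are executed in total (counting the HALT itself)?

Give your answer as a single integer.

Answer: 15

Derivation:
Step 1: PC=0 exec 'MOV D, 9'. After: A=0 B=0 C=0 D=9 ZF=0 PC=1
Step 2: PC=1 exec 'MOV A, 1'. After: A=1 B=0 C=0 D=9 ZF=0 PC=2
Step 3: PC=2 exec 'MUL B, 2'. After: A=1 B=0 C=0 D=9 ZF=1 PC=3
Step 4: PC=3 exec 'MUL D, B'. After: A=1 B=0 C=0 D=0 ZF=1 PC=4
Step 5: PC=4 exec 'MOV A, B'. After: A=0 B=0 C=0 D=0 ZF=1 PC=5
Step 6: PC=5 exec 'SUB D, D'. After: A=0 B=0 C=0 D=0 ZF=1 PC=6
Step 7: PC=6 exec 'SUB D, C'. After: A=0 B=0 C=0 D=0 ZF=1 PC=7
Step 8: PC=7 exec 'SUB C, 1'. After: A=0 B=0 C=-1 D=0 ZF=0 PC=8
Step 9: PC=8 exec 'MOV D, 5'. After: A=0 B=0 C=-1 D=5 ZF=0 PC=9
Step 10: PC=9 exec 'MOV B, 1'. After: A=0 B=1 C=-1 D=5 ZF=0 PC=10
Step 11: PC=10 exec 'SUB B, 1'. After: A=0 B=0 C=-1 D=5 ZF=1 PC=11
Step 12: PC=11 exec 'SUB D, 5'. After: A=0 B=0 C=-1 D=0 ZF=1 PC=12
Step 13: PC=12 exec 'MUL C, D'. After: A=0 B=0 C=0 D=0 ZF=1 PC=13
Step 14: PC=13 exec 'ADD D, D'. After: A=0 B=0 C=0 D=0 ZF=1 PC=14
Step 15: PC=14 exec 'HALT'. After: A=0 B=0 C=0 D=0 ZF=1 PC=14 HALTED
Total instructions executed: 15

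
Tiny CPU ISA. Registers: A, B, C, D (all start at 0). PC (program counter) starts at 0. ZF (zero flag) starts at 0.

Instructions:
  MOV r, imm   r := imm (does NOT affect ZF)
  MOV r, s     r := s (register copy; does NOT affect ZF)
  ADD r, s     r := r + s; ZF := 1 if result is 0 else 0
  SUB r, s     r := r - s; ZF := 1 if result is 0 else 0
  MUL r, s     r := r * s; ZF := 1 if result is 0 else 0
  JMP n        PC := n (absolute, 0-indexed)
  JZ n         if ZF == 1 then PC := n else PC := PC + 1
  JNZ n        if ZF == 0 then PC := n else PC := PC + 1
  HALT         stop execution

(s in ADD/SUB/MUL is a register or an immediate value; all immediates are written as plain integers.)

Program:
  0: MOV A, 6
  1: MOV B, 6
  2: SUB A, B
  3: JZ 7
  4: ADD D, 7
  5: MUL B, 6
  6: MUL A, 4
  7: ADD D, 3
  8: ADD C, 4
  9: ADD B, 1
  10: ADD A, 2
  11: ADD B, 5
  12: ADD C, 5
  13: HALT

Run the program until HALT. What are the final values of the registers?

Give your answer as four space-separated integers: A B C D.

Answer: 2 12 9 3

Derivation:
Step 1: PC=0 exec 'MOV A, 6'. After: A=6 B=0 C=0 D=0 ZF=0 PC=1
Step 2: PC=1 exec 'MOV B, 6'. After: A=6 B=6 C=0 D=0 ZF=0 PC=2
Step 3: PC=2 exec 'SUB A, B'. After: A=0 B=6 C=0 D=0 ZF=1 PC=3
Step 4: PC=3 exec 'JZ 7'. After: A=0 B=6 C=0 D=0 ZF=1 PC=7
Step 5: PC=7 exec 'ADD D, 3'. After: A=0 B=6 C=0 D=3 ZF=0 PC=8
Step 6: PC=8 exec 'ADD C, 4'. After: A=0 B=6 C=4 D=3 ZF=0 PC=9
Step 7: PC=9 exec 'ADD B, 1'. After: A=0 B=7 C=4 D=3 ZF=0 PC=10
Step 8: PC=10 exec 'ADD A, 2'. After: A=2 B=7 C=4 D=3 ZF=0 PC=11
Step 9: PC=11 exec 'ADD B, 5'. After: A=2 B=12 C=4 D=3 ZF=0 PC=12
Step 10: PC=12 exec 'ADD C, 5'. After: A=2 B=12 C=9 D=3 ZF=0 PC=13
Step 11: PC=13 exec 'HALT'. After: A=2 B=12 C=9 D=3 ZF=0 PC=13 HALTED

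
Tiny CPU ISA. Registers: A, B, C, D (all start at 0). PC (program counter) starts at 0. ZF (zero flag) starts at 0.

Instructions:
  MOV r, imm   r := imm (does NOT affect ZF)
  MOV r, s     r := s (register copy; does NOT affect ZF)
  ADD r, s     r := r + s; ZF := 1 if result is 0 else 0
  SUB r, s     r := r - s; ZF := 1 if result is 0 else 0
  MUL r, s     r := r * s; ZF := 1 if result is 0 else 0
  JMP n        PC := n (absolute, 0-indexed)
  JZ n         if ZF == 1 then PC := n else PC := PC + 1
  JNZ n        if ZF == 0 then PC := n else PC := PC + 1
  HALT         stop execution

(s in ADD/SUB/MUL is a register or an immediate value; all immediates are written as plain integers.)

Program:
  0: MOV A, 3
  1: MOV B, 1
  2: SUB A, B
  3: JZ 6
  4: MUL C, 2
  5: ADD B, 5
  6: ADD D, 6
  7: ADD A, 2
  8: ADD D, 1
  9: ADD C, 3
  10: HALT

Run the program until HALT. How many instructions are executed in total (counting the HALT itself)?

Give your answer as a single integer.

Step 1: PC=0 exec 'MOV A, 3'. After: A=3 B=0 C=0 D=0 ZF=0 PC=1
Step 2: PC=1 exec 'MOV B, 1'. After: A=3 B=1 C=0 D=0 ZF=0 PC=2
Step 3: PC=2 exec 'SUB A, B'. After: A=2 B=1 C=0 D=0 ZF=0 PC=3
Step 4: PC=3 exec 'JZ 6'. After: A=2 B=1 C=0 D=0 ZF=0 PC=4
Step 5: PC=4 exec 'MUL C, 2'. After: A=2 B=1 C=0 D=0 ZF=1 PC=5
Step 6: PC=5 exec 'ADD B, 5'. After: A=2 B=6 C=0 D=0 ZF=0 PC=6
Step 7: PC=6 exec 'ADD D, 6'. After: A=2 B=6 C=0 D=6 ZF=0 PC=7
Step 8: PC=7 exec 'ADD A, 2'. After: A=4 B=6 C=0 D=6 ZF=0 PC=8
Step 9: PC=8 exec 'ADD D, 1'. After: A=4 B=6 C=0 D=7 ZF=0 PC=9
Step 10: PC=9 exec 'ADD C, 3'. After: A=4 B=6 C=3 D=7 ZF=0 PC=10
Step 11: PC=10 exec 'HALT'. After: A=4 B=6 C=3 D=7 ZF=0 PC=10 HALTED
Total instructions executed: 11

Answer: 11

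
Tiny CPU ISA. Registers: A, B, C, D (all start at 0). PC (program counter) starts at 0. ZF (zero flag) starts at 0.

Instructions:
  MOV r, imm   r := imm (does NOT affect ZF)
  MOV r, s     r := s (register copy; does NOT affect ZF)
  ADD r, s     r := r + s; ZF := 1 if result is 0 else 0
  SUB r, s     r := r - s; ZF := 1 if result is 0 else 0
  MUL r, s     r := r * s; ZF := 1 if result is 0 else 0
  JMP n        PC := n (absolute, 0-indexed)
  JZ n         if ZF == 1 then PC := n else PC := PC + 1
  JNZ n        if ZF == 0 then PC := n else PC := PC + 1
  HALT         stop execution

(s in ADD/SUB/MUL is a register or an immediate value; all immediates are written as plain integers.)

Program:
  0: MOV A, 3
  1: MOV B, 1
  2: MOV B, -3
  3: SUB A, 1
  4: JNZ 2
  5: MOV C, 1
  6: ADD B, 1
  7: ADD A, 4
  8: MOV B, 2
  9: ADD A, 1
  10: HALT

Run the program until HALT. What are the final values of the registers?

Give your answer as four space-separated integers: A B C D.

Step 1: PC=0 exec 'MOV A, 3'. After: A=3 B=0 C=0 D=0 ZF=0 PC=1
Step 2: PC=1 exec 'MOV B, 1'. After: A=3 B=1 C=0 D=0 ZF=0 PC=2
Step 3: PC=2 exec 'MOV B, -3'. After: A=3 B=-3 C=0 D=0 ZF=0 PC=3
Step 4: PC=3 exec 'SUB A, 1'. After: A=2 B=-3 C=0 D=0 ZF=0 PC=4
Step 5: PC=4 exec 'JNZ 2'. After: A=2 B=-3 C=0 D=0 ZF=0 PC=2
Step 6: PC=2 exec 'MOV B, -3'. After: A=2 B=-3 C=0 D=0 ZF=0 PC=3
Step 7: PC=3 exec 'SUB A, 1'. After: A=1 B=-3 C=0 D=0 ZF=0 PC=4
Step 8: PC=4 exec 'JNZ 2'. After: A=1 B=-3 C=0 D=0 ZF=0 PC=2
Step 9: PC=2 exec 'MOV B, -3'. After: A=1 B=-3 C=0 D=0 ZF=0 PC=3
Step 10: PC=3 exec 'SUB A, 1'. After: A=0 B=-3 C=0 D=0 ZF=1 PC=4
Step 11: PC=4 exec 'JNZ 2'. After: A=0 B=-3 C=0 D=0 ZF=1 PC=5
Step 12: PC=5 exec 'MOV C, 1'. After: A=0 B=-3 C=1 D=0 ZF=1 PC=6
Step 13: PC=6 exec 'ADD B, 1'. After: A=0 B=-2 C=1 D=0 ZF=0 PC=7
Step 14: PC=7 exec 'ADD A, 4'. After: A=4 B=-2 C=1 D=0 ZF=0 PC=8
Step 15: PC=8 exec 'MOV B, 2'. After: A=4 B=2 C=1 D=0 ZF=0 PC=9
Step 16: PC=9 exec 'ADD A, 1'. After: A=5 B=2 C=1 D=0 ZF=0 PC=10
Step 17: PC=10 exec 'HALT'. After: A=5 B=2 C=1 D=0 ZF=0 PC=10 HALTED

Answer: 5 2 1 0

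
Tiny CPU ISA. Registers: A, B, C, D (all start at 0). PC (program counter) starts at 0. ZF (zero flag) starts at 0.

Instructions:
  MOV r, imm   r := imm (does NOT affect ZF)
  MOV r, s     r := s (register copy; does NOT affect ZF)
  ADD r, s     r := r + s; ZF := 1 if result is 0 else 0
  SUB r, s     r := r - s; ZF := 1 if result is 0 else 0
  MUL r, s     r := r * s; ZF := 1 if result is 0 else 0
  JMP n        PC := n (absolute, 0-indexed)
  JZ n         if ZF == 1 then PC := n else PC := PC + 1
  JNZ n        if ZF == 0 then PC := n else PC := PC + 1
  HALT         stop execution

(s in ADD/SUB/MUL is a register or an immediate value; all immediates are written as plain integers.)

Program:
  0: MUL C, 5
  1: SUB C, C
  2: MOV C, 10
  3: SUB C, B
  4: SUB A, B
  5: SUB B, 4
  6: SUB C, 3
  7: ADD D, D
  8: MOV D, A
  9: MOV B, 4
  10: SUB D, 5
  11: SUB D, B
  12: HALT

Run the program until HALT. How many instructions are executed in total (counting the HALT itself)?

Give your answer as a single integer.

Answer: 13

Derivation:
Step 1: PC=0 exec 'MUL C, 5'. After: A=0 B=0 C=0 D=0 ZF=1 PC=1
Step 2: PC=1 exec 'SUB C, C'. After: A=0 B=0 C=0 D=0 ZF=1 PC=2
Step 3: PC=2 exec 'MOV C, 10'. After: A=0 B=0 C=10 D=0 ZF=1 PC=3
Step 4: PC=3 exec 'SUB C, B'. After: A=0 B=0 C=10 D=0 ZF=0 PC=4
Step 5: PC=4 exec 'SUB A, B'. After: A=0 B=0 C=10 D=0 ZF=1 PC=5
Step 6: PC=5 exec 'SUB B, 4'. After: A=0 B=-4 C=10 D=0 ZF=0 PC=6
Step 7: PC=6 exec 'SUB C, 3'. After: A=0 B=-4 C=7 D=0 ZF=0 PC=7
Step 8: PC=7 exec 'ADD D, D'. After: A=0 B=-4 C=7 D=0 ZF=1 PC=8
Step 9: PC=8 exec 'MOV D, A'. After: A=0 B=-4 C=7 D=0 ZF=1 PC=9
Step 10: PC=9 exec 'MOV B, 4'. After: A=0 B=4 C=7 D=0 ZF=1 PC=10
Step 11: PC=10 exec 'SUB D, 5'. After: A=0 B=4 C=7 D=-5 ZF=0 PC=11
Step 12: PC=11 exec 'SUB D, B'. After: A=0 B=4 C=7 D=-9 ZF=0 PC=12
Step 13: PC=12 exec 'HALT'. After: A=0 B=4 C=7 D=-9 ZF=0 PC=12 HALTED
Total instructions executed: 13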